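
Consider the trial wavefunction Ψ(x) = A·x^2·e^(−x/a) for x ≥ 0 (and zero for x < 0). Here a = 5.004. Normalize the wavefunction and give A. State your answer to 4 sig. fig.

A ≈ 0.02061

Normalization requires ∫|Ψ|² dx = 1, integrated from 0 to ∞.
Carrying out the integral gives A² · 3·a^5/4.
So A² = (3·a^5/4)^(−1).
Plugging in a = 5.004 yields A = 0.020615.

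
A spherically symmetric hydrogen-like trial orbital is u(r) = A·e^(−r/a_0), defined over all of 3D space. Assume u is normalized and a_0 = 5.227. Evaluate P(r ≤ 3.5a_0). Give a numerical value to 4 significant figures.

P ≈ 0.9704

Integrate the radial probability density 4πr²|u|² over r ≤ 3.5a_0.
A² is fixed by ∫₀^∞ 4πr²|u|² dr = 1, i.e. A² = (π·a_0^3)^(−1).
Let t = r/a_0; then A², 4π and the length scale all cancel, so P = ∫_{0}^{3.5} t^2·e^(-2·t) dt ÷ ∫_{0}^{∞} t^2·e^(-2·t) dt.
Using ∫ t^2·e^(-2·t) dt = -(2·t^2 + 2·t + 1)·e^(-2·t)/4, the numerator is 1/4 - 65·e^(-7)/8 and the denominator is 1/4.
The region integral divided by the full integral gives P = 0.97036.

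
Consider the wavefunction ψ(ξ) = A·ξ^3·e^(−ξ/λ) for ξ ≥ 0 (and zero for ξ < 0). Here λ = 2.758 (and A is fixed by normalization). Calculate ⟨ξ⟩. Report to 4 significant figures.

⟨ξ⟩ = ∫ ξ |ψ|² dξ over the full domain.
The ratio of the moment integral to the normalization integral gives ⟨ξ⟩ = 7·λ/2.
Putting λ = 2.758 gives 9.6530.

⟨ξ⟩ ≈ 9.653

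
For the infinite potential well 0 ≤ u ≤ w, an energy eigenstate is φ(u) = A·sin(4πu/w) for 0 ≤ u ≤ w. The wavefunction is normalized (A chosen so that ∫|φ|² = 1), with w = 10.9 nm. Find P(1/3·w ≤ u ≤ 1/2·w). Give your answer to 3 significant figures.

P = ∫_{1/3·w}^{1/2·w} |φ(u)|² du.
Since A² = 1/(w/2), this is the region integral divided by the full normalization integral.
Substituting t = u/w, A² and the length scale cancel in the ratio: P = ∫_{1/3}^{1/2} sin(4·π·t)^2 dt / ∫_{0}^{1} sin(4·π·t)^2 dt.
An antiderivative of sin(4·π·t)^2 is t/2 - sin(4·π·t)·cos(4·π·t)/(8·π); evaluating from 1/3 to 1/2 gives √(3)/(32·π) + 1/12, while the full integral is 1/2.
The result is P = (√(3)/16 + π/6)/π.

P ≈ 0.201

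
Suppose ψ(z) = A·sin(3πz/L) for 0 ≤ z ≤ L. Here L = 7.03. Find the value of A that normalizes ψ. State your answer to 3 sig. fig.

A ≈ 0.533

Normalization requires ∫|ψ|² dz = 1, integrated from 0 to L.
Using sin²θ = (1 − cos 2θ)/2, the integral (without the A² prefactor) comes out to L/2.
Plugging in L = 7.03 yields A = 0.5334.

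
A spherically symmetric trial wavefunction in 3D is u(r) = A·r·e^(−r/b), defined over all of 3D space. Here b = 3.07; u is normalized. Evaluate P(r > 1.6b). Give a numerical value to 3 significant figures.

P ≈ 0.781

P = ∫ |u|² 4πr² dr over r > 1.6b.
Normalization gives A² = 1/(3·π·b^5).
Substituting t = r/b, A², 4π and the length scale all cancel in the ratio: P = ∫_{1.6}^{∞} t^4·e^(-2·t) dt / ∫_{0}^{∞} t^4·e^(-2·t) dt.
With ∫ t^4·e^(-2·t) dt = -(t^4/2 + t^3 + 3·t^2/2 + 3·t/2 + 3/4)·e^(-2·t) + C, the region integral is ≈ 0.58546 and the full one is 3/4.
The region integral divided by the full integral gives P = 0.7806.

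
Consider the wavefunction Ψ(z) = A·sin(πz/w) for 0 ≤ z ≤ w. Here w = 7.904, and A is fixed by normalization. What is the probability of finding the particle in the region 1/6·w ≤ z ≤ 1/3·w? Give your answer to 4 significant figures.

The probability is P = ∫ |Ψ|² dz over [1/6·w, 1/3·w].
The normalization integral ∫|Ψ|²dz over the whole domain equals w/2·A², and A² cancels in the ratio.
Substituting u = z/w, A² and the length scale cancel in the ratio: P = ∫_{1/6}^{1/3} sin(π·u)^2 du / ∫_{0}^{1} sin(π·u)^2 du.
Using ∫ sin(π·u)^2 du = u/2 - sin(2·π·u)/(4·π), the numerator is 1/12 and the denominator is 1/2.
This works out to P = 1/6.

P ≈ 0.1667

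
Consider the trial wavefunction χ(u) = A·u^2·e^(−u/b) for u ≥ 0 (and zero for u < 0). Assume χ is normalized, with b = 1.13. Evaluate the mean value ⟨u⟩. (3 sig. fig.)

⟨u⟩ ≈ 2.83

By definition ⟨u⟩ = ∫ u |χ(u)|² du.
The ratio of the moment integral to the normalization integral gives ⟨u⟩ = 5·b/2.
With b = 1.13, ⟨u⟩ = 2.825.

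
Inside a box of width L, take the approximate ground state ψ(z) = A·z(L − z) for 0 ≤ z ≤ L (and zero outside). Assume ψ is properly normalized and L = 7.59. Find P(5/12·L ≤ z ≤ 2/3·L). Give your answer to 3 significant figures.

P = ∫_{5/12·L}^{2/3·L} |ψ(z)|² dz.
The normalization integral ∫|ψ|²dz over the whole domain equals L^5/30·A², and A² cancels in the ratio.
In terms of u = z/L (A² and the length scale cancel between numerator and denominator), P = [∫_{5/12}^{2/3} u^2·(1 - u)^2 du] / [∫_{0}^{1} u^2·(1 - u)^2 du].
An antiderivative of u^2·(1 - u)^2 is u^3·(6·u^2 - 15·u + 10)/30; evaluating from 5/12 to 2/3 gives ≈ 0.014783, while the full integral is 1/30.
Evaluating gives P = 0.4435.

P ≈ 0.444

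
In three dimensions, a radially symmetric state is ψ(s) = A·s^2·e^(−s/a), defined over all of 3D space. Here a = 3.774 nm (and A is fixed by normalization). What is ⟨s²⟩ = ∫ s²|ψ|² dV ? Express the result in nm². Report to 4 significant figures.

By definition ⟨s²⟩ = ∫ s^2 |ψ(s)|² 4πs² ds.
Evaluating both integrals, ⟨s²⟩ = 14·a^2.
With a = 3.774, ⟨s^2⟩ = 199.40.

⟨s^2⟩ ≈ 199.4 nm^2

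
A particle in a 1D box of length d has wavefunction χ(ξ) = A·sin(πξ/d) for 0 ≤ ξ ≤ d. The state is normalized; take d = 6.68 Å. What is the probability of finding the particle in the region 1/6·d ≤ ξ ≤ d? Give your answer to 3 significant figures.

P = ∫_{1/6·d}^{d} |χ(ξ)|² dξ.
Since A² = 1/(d/2), this is the region integral divided by the full normalization integral.
In terms of u = ξ/d (A² and the length scale cancel between numerator and denominator), P = [∫_{1/6}^{1} sin(π·u)^2 du] / [∫_{0}^{1} sin(π·u)^2 du].
With ∫ sin(π·u)^2 du = u/2 - sin(2·π·u)/(4·π) + C, the region integral is √(3)/(8·π) + 5/12 and the full one is 1/2.
Evaluating gives P = √(3)/(4·π) + 5/6.

P ≈ 0.971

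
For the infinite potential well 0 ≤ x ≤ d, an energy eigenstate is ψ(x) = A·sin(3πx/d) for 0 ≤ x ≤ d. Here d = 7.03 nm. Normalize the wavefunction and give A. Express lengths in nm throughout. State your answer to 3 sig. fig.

Normalization requires ∫|ψ|² dx = 1, integrated from 0 to d.
With ∫₀^d sin²(nπx/d) dx = d/2, with ψ = A·sin(3πx/d), the integral evaluates to A²·[d/2].
Plugging in d = 7.03 yields A = 0.5334.

A ≈ 0.533 nm^(-1/2)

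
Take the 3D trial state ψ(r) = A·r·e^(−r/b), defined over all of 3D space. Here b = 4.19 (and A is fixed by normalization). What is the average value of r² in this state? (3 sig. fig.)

⟨r^2⟩ ≈ 132

⟨r²⟩ = ∫ r^2 |ψ|² 4πr² dr over the full domain.
The ratio of the moment integral to the normalization integral gives ⟨r²⟩ = 15·b^2/2.
With b = 4.19, ⟨r^2⟩ = 131.7.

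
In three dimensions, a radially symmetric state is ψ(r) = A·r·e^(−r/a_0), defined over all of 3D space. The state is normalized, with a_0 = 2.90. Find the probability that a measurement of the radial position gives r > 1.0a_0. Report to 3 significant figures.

P = ∫ |ψ|² 4πr² dr over r > 1.0a_0.
A² is fixed by ∫₀^∞ 4πr²|ψ|² dr = 1, i.e. A² = (3·π·a_0^5)^(−1).
Substituting u = r/a_0, A², 4π and the length scale all cancel in the ratio: P = ∫_{1.0}^{∞} u^4·e^(-2·u) du / ∫_{0}^{∞} u^4·e^(-2·u) du.
With ∫ u^4·e^(-2·u) du = -(u^4/2 + u^3 + 3·u^2/2 + 3·u/2 + 3/4)·e^(-2·u) + C, the region integral is 21·e^(-2)/4 and the full one is 3/4.
Taking the ratio yields P = 0.9473.

P ≈ 0.947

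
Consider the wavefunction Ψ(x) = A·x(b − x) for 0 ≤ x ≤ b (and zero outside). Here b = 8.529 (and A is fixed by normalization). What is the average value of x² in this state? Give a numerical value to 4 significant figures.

⟨x^2⟩ ≈ 20.78

The expectation value is the |Ψ|²-weighted average of x^2: ∫ x^2|Ψ|² dx.
Expanding the polynomial and integrating term by term, evaluating both integrals, ⟨x²⟩ = 2·b^2/7.
With b = 8.529, ⟨x^2⟩ = 20.784.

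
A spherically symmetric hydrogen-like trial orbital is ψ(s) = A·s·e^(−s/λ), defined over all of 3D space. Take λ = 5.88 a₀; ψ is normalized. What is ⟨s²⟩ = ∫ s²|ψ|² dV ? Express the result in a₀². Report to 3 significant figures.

By definition ⟨s²⟩ = ∫ s^2 |ψ(s)|² 4πs² ds.
Recall ∫₀^∞ s^m e^(−s/β) ds = m!·β^(m+1), the ratio of the moment integral to the normalization integral gives ⟨s²⟩ = 15·λ^2/2.
Putting λ = 5.88 gives 259.3.

⟨s^2⟩ ≈ 259 a₀^2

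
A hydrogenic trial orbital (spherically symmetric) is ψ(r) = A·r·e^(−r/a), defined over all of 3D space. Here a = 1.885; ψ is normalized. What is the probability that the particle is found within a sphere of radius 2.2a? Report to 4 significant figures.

P ≈ 0.4488

Integrate the radial probability density 4πr²|ψ|² over r ≤ 2.2a.
The full normalization integral is A²·[3·π·a^5] = 1, fixing A².
In terms of u = r/a (A², 4π and the length scale all cancel between numerator and denominator), P = [∫_{0}^{2.2} u^4·e^(-2·u) du] / [∫_{0}^{∞} u^4·e^(-2·u) du].
With ∫ u^4·e^(-2·u) du = -(u^4/2 + u^3 + 3·u^2/2 + 3·u/2 + 3/4)·e^(-2·u) + C, the region integral is ≈ 0.336612 and the full one is 3/4.
Taking the ratio yields P = 0.44882.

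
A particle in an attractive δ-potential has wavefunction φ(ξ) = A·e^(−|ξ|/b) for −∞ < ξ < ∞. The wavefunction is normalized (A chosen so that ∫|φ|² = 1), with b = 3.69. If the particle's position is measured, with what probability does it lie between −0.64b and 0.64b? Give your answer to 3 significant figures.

|φ|² is the probability density, so P = ∫_{−0.64b}^{0.64b} |φ|² dξ.
With A² fixed by ∫|φ|² = 1, i.e. A² = (b)^(−1), substitute and integrate.
By symmetry take twice the ξ ≥ 0 contribution in numerator and denominator; the 2's cancel. Let u = ξ/b; then A² and the length scale cancel, so P = ∫_{0}^{0.64} e^(-2·u) du ÷ ∫_{0}^{∞} e^(-2·u) du.
With ∫ e^(-2·u) du = -e^(-2·u)/2 + C, the region integral is 1/2 - e^(-32/25)/2 and the full one is 1/2.
Taking the ratio, P = 0.7220.

P ≈ 0.722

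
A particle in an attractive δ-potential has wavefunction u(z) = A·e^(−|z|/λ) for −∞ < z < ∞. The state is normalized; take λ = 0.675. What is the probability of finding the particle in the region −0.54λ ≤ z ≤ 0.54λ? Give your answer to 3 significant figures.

P ≈ 0.660

|u|² is the probability density, so P = ∫_{−0.54λ}^{0.54λ} |u|² dz.
With A² fixed by ∫|u|² = 1, i.e. A² = (λ)^(−1), substitute and integrate.
Both integrals are even about z = 0, so only the z ≥ 0 halves are needed (the factors of 2 cancel). In terms of t = z/λ (A² and the length scale cancel between numerator and denominator), P = [∫_{0}^{0.54} e^(-2·t) dt] / [∫_{0}^{∞} e^(-2·t) dt].
An antiderivative of e^(-2·t) is -e^(-2·t)/2; evaluating from 0 to 0.54 gives 1/2 - e^(-27/25)/2, while the full integral is 1/2.
This works out to P = 0.6604.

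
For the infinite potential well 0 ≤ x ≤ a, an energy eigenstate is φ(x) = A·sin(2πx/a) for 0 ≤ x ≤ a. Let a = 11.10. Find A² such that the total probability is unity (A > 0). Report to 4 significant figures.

Normalization requires ∫|φ|² dx = 1, integrated from 0 to a.
With φ = A·sin(2πx/a), the integral evaluates to A²·[a/2].
So A² = (a/2)^(−1).
With a = 11.10: A² = 0.18018 and A = 0.42448.

A^2 ≈ 0.1802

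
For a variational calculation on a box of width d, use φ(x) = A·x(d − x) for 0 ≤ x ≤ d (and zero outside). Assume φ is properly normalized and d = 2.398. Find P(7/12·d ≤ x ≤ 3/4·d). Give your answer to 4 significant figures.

P ≈ 0.2431

|φ|² is the probability density, so P = ∫_{7/12·d}^{3/4·d} |φ|² dx.
The normalization integral ∫|φ|²dx over the whole domain equals d^5/30·A², and A² cancels in the ratio.
Let u = x/d; then A² and the length scale cancel, so P = ∫_{7/12}^{3/4} u^2·(1 - u)^2 du ÷ ∫_{0}^{1} u^2·(1 - u)^2 du.
With ∫ u^2·(1 - u)^2 du = u^3·(6·u^2 - 15·u + 10)/30 + C, the region integral is ≈ 0.00810346 and the full one is 1/30.
Taking the ratio, P = 0.24310.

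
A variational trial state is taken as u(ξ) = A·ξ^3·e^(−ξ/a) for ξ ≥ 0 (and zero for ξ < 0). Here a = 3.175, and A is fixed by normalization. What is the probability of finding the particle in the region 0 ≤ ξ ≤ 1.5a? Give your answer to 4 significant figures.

P ≈ 0.03351

The probability is P = ∫ |u|² dξ over [0, 1.5a].
Since A² = 1/(45·a^7/8), this is the region integral divided by the full normalization integral.
In terms of t = ξ/a (A² and the length scale cancel between numerator and denominator), P = [∫_{0}^{1.5} t^6·e^(-2·t) dt] / [∫_{0}^{∞} t^6·e^(-2·t) dt].
With ∫ t^6·e^(-2·t) dt = -(4·t^6 + 12·t^5 + 30·t^4 + 60·t^3 + 90·t^2 + 90·t + 45)·e^(-2·t)/8 + C, the region integral is ≈ 0.188486 and the full one is 45/8.
Taking the ratio, P = 0.033509.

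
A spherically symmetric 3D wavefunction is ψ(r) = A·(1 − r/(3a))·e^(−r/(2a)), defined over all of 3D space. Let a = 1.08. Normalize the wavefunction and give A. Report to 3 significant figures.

A ≈ 0.308

Normalization requires ∫|ψ|² 4πr² dr = 1, integrated from 0 to ∞.
(Spherical symmetry: dV = 4πr² dr.)
Using ∫₀^∞ rⁿ e^(−αr) dr = n!/αⁿ⁺¹, carrying out the integral gives A² · 8·π·a^3/3.
Setting this equal to 1 gives A² = 1/(8·π·a^3/3).
Substituting a = 1.08 gives A² = 0.09476, so A = 0.3078.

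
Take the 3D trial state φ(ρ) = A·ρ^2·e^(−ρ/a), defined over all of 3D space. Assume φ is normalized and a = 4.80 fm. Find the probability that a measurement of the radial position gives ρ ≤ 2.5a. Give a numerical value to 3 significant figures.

P = ∫ |φ|² 4πρ² dρ over ρ ≤ 2.5a.
Normalization gives A² = 1/(45·π·a^7/2).
Let u = ρ/a; then A², 4π and the length scale all cancel, so P = ∫_{0}^{2.5} u^6·e^(-2·u) du ÷ ∫_{0}^{∞} u^6·e^(-2·u) du.
Using ∫ u^6·e^(-2·u) du = -(4·u^6 + 12·u^5 + 30·u^4 + 60·u^3 + 90·u^2 + 90·u + 45)·e^(-2·u)/8, the numerator is ≈ 1.3377 and the denominator is 45/8.
This evaluates to P = 0.2378.

P ≈ 0.238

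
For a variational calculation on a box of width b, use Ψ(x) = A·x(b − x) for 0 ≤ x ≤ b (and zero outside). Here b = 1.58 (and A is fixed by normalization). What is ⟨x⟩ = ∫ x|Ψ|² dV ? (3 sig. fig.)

⟨x⟩ ≈ 0.790

By definition ⟨x⟩ = ∫ x |Ψ(x)|² dx.
Expanding the polynomial and integrating term by term, since the A² factors cancel between numerator and denominator, ⟨x⟩ = b/2.
Putting b = 1.58 gives 0.7900.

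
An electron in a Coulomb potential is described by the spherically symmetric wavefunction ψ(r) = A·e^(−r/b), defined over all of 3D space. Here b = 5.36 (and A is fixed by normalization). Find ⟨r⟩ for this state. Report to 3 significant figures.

⟨r⟩ = ∫ r |ψ|² 4πr² dr over the full domain.
Recall ∫₀^∞ r^m e^(−r/β) dr = m!·β^(m+1), evaluating both integrals, ⟨r⟩ = 3·b/2.
Putting b = 5.36 gives 8.040.

⟨r⟩ ≈ 8.04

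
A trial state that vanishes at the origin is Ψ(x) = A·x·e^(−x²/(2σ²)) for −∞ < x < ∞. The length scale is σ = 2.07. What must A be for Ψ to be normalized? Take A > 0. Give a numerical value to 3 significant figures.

The normalization condition is ∫|Ψ|² dx = 1 from −∞ to ∞.
Using the Gaussian integral ∫_{−∞}^{∞} e^(−αx²) dx = √(π/α), ∫|Ψ|² dx = A²·(√(π)·σ^3/2).
Setting this equal to 1 gives A² = 1/(√(π)·σ^3/2).
Plugging in σ = 2.07 yields A = 0.3567.

A ≈ 0.357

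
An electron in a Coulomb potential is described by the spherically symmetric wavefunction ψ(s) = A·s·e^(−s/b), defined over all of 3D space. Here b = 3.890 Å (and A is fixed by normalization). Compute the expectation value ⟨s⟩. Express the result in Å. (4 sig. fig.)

By definition ⟨s⟩ = ∫ s |ψ(s)|² 4πs² ds.
Recall ∫₀^∞ s^m e^(−s/β) ds = m!·β^(m+1), since the A² factors cancel between numerator and denominator, ⟨s⟩ = 5·b/2.
Putting b = 3.890 gives 9.7250.

⟨s⟩ ≈ 9.725 Å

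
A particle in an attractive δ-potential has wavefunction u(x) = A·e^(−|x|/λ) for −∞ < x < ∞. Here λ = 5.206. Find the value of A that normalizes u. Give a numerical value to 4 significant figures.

A ≈ 0.4383

Normalization requires ∫|u|² dx = 1, integrated from −∞ to ∞.
Carrying out the integral gives A² · λ.
With λ = 5.206: A² = 0.19209 and A = 0.43828.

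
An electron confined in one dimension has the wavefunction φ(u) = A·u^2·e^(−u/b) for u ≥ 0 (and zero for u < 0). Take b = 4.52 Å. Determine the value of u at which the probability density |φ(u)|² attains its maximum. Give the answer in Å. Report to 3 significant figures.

u ≈ 9.04 Å

Set d/du [|φ(u)|²] = 0 and solve for u > 0.
Solving yields u = 2·b.
With b = 4.52, the most probable position is 9.040 Å.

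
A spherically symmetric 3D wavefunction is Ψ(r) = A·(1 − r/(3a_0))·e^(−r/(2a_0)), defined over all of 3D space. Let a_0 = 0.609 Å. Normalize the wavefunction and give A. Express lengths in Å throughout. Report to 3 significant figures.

A ≈ 0.727 Å^(-3/2)

The normalization condition is ∫|Ψ|² 4πr² dr = 1 from 0 to ∞.
∫|Ψ|² 4πr² dr = A²·(8·π·a_0^3/3).
So A² = (8·π·a_0^3/3)^(−1).
With a_0 = 0.609: A² = 0.5285 and A = 0.7270.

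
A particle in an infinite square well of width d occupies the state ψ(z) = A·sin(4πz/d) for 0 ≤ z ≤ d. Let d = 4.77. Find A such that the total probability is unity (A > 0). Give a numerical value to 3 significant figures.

Require ∫ |ψ|² dz = 1 over the whole domain.
With ψ = A·sin(4πz/d), the integral evaluates to A²·[d/2].
So A² = (d/2)^(−1).
Plugging in d = 4.77 yields A = 0.6475.

A ≈ 0.648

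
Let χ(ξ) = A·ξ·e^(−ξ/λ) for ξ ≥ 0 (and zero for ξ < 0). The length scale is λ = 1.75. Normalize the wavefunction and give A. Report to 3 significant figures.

A ≈ 0.864

We need A² ∫|f|² dξ = 1, taking the integral from 0 to ∞.
With ∫₀^∞ ξ^2 e^(−αξ) dξ = 2!/α^3, ∫|χ|² dξ = A²·(λ^3/4).
Hence A² = 1/[λ^3/4].
Plugging in λ = 1.75 yields A = 0.8639.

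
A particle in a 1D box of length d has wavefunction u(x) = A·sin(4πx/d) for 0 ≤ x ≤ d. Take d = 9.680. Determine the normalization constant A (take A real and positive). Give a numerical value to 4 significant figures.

Require ∫ |u|² dx = 1 over the whole domain.
Carrying out the integral gives A² · d/2.
Substituting d = 9.680 gives A² = 0.20661, so A = 0.45455.

A ≈ 0.4545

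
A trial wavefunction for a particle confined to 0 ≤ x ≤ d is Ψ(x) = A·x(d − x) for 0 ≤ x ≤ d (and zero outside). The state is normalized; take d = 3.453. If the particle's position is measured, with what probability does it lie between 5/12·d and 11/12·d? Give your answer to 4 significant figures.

P ≈ 0.6483

The probability is P = ∫ |Ψ|² dx over [5/12·d, 11/12·d].
Since A² = 1/(d^5/30), this is the region integral divided by the full normalization integral.
Substituting u = x/d, A² and the length scale cancel in the ratio: P = ∫_{5/12}^{11/12} u^2·(1 - u)^2 du / ∫_{0}^{1} u^2·(1 - u)^2 du.
Using ∫ u^2·(1 - u)^2 du = u^3·(6·u^2 - 15·u + 10)/30, the numerator is ≈ 0.0216098 and the denominator is 1/30.
Taking the ratio, P = 4481/6912.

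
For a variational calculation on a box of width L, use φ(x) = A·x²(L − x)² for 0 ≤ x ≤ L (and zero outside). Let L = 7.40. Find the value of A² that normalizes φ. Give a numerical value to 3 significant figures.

Require ∫ |φ|² dx = 1 over the whole domain.
Carrying out the integral gives A² · L^9/630.
So A² = (L^9/630)^(−1).
With L = 7.40: A² = 0.000009468 and A = 0.003077.

A^2 ≈ 0.00000947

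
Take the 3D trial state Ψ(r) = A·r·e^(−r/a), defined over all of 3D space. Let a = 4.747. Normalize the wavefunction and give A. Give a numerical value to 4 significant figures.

We need A² ∫|f|² 4πr² dr = 1, taking the integral from 0 to ∞.
(Spherical symmetry: dV = 4πr² dr.)
With Ψ = A·r·e^(−r/a), the integral evaluates to A²·[3·π·a^5].
Setting this equal to 1 gives A² = 1/(3·π·a^5).
Plugging in a = 4.747 yields A = 0.0066346.

A ≈ 0.006635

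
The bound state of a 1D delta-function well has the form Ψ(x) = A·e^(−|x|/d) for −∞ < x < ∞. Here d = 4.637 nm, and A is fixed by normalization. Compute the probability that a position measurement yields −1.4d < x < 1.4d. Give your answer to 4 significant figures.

P = ∫_{−1.4d}^{1.4d} |Ψ(x)|² dx.
With A² fixed by ∫|Ψ|² = 1, i.e. A² = (d)^(−1), substitute and integrate.
Both integrals are even about x = 0, so only the x ≥ 0 halves are needed (the factors of 2 cancel). Let u = x/d; then A² and the length scale cancel, so P = ∫_{0}^{1.4} e^(-2·u) du ÷ ∫_{0}^{∞} e^(-2·u) du.
Using ∫ e^(-2·u) du = -e^(-2·u)/2, the numerator is 1/2 - e^(-14/5)/2 and the denominator is 1/2.
This works out to P = 0.93919.

P ≈ 0.9392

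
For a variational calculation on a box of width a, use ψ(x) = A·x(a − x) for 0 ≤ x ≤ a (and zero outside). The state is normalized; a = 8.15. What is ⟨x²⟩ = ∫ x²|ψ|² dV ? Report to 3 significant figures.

⟨x²⟩ = ∫ x^2 |ψ|² dx over the full domain.
Expanding the polynomial and integrating term by term, evaluating both integrals, ⟨x²⟩ = 2·a^2/7.
With a = 8.15, ⟨x^2⟩ = 18.98.

⟨x^2⟩ ≈ 19.0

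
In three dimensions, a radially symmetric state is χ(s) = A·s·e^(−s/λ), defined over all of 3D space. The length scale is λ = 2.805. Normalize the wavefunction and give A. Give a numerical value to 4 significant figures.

A ≈ 0.02472

Normalization requires ∫|χ|² 4πs² ds = 1, integrated from 0 to ∞.
The angular integral contributes 4π, leaving ∫₀^∞ s²|χ|² ds.
Using ∫₀^∞ sⁿ e^(−αs) ds = n!/αⁿ⁺¹, the integral (without the A² prefactor) comes out to 3·π·λ^5.
Setting this equal to 1 gives A² = 1/(3·π·λ^5).
Plugging in λ = 2.805 yields A = 0.024719.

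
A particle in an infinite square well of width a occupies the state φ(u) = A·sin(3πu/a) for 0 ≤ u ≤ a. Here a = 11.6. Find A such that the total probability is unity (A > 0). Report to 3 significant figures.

A ≈ 0.415

Normalization requires ∫|φ|² du = 1, integrated from 0 to a.
Using sin²θ = (1 − cos 2θ)/2, with φ = A·sin(3πu/a), the integral evaluates to A²·[a/2].
Hence A² = 1/[a/2].
Plugging in a = 11.6 yields A = 0.4152.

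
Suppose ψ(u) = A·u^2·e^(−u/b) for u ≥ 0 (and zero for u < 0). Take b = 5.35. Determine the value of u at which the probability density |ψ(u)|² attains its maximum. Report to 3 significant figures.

u ≈ 10.7

Set d/du [|ψ(u)|²] = 0 and solve for u > 0.
This gives u = 2·b.
With b = 5.35, the most probable position is 10.70.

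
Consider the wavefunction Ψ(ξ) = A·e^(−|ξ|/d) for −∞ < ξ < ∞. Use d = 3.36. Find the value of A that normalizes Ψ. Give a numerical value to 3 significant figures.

A ≈ 0.546

Require ∫ |Ψ|² dξ = 1 over the whole domain.
With ∫₀^∞ ξ^0 e^(−αξ) dξ = 0!/α^1, the integral (without the A² prefactor) comes out to d.
Hence A² = 1/[d].
Plugging in d = 3.36 yields A = 0.5455.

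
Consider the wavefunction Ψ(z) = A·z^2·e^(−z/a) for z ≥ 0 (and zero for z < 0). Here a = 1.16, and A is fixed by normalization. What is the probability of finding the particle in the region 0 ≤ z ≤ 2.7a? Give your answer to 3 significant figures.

P ≈ 0.627

P = ∫_{0}^{2.7a} |Ψ(z)|² dz.
With A² fixed by ∫|Ψ|² = 1, i.e. A² = (3·a^5/4)^(−1), substitute and integrate.
In terms of u = z/a (A² and the length scale cancel between numerator and denominator), P = [∫_{0}^{2.7} u^4·e^(-2·u) du] / [∫_{0}^{∞} u^4·e^(-2·u) du].
With ∫ u^4·e^(-2·u) du = -(u^4/2 + u^3 + 3·u^2/2 + 3·u/2 + 3/4)·e^(-2·u) + C, the region integral is ≈ 0.47002 and the full one is 3/4.
Taking the ratio, P = 0.6267.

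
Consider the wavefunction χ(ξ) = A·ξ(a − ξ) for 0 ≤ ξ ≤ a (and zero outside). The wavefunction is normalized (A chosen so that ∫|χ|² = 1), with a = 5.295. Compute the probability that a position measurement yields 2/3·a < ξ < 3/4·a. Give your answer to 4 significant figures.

P ≈ 0.1064

The probability is P = ∫ |χ|² dξ over [2/3·a, 3/4·a].
The normalization integral ∫|χ|²dξ over the whole domain equals a^5/30·A², and A² cancels in the ratio.
In terms of u = ξ/a (A² and the length scale cancel between numerator and denominator), P = [∫_{2/3}^{3/4} u^2·(1 - u)^2 du] / [∫_{0}^{1} u^2·(1 - u)^2 du].
Using ∫ u^2·(1 - u)^2 du = u^3·(6·u^2 - 15·u + 10)/30, the numerator is ≈ 0.00354536 and the denominator is 1/30.
The result is P = 0.10636.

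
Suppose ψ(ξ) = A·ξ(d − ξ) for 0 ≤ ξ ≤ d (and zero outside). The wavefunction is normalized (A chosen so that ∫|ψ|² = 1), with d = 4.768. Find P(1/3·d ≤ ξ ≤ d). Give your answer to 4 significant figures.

|ψ|² is the probability density, so P = ∫_{1/3·d}^{d} |ψ|² dξ.
The normalization integral ∫|ψ|²dξ over the whole domain equals d^5/30·A², and A² cancels in the ratio.
In terms of u = ξ/d (A² and the length scale cancel between numerator and denominator), P = [∫_{1/3}^{1} u^2·(1 - u)^2 du] / [∫_{0}^{1} u^2·(1 - u)^2 du].
An antiderivative of u^2·(1 - u)^2 is u^3·(6·u^2 - 15·u + 10)/30; evaluating from 1/3 to 1 gives 32/1215, while the full integral is 1/30.
Evaluating gives P = 64/81.

P ≈ 0.7901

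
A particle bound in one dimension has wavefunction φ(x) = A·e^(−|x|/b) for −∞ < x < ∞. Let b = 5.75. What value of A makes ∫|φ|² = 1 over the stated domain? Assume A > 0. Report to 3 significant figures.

We need A² ∫|f|² dx = 1, taking the integral from −∞ to ∞.
With φ = A·e^(−|x|/b), the integral evaluates to A²·[b].
So A² = (b)^(−1).
Plugging in b = 5.75 yields A = 0.4170.

A ≈ 0.417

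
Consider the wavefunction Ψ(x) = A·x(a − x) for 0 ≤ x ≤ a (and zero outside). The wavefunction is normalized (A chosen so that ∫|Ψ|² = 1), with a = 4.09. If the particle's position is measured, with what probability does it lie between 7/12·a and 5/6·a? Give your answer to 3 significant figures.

P ≈ 0.311

The probability is P = ∫ |Ψ|² dx over [7/12·a, 5/6·a].
Since A² = 1/(a^5/30), this is the region integral divided by the full normalization integral.
Substituting u = x/a, A² and the length scale cancel in the ratio: P = ∫_{7/12}^{5/6} u^2·(1 - u)^2 du / ∫_{0}^{1} u^2·(1 - u)^2 du.
Using ∫ u^2·(1 - u)^2 du = u^3·(6·u^2 - 15·u + 10)/30, the numerator is ≈ 0.010371 and the denominator is 1/30.
Evaluating gives P = 0.3111.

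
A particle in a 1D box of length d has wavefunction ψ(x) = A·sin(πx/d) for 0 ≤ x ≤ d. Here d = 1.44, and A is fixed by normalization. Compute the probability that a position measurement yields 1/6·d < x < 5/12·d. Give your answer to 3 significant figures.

P ≈ 0.308

The probability is P = ∫ |ψ|² dx over [1/6·d, 5/12·d].
Since A² = 1/(d/2), this is the region integral divided by the full normalization integral.
Let u = x/d; then A² and the length scale cancel, so P = ∫_{1/6}^{5/12} sin(π·u)^2 du ÷ ∫_{0}^{1} sin(π·u)^2 du.
With ∫ sin(π·u)^2 du = u/2 - sin(2·π·u)/(4·π) + C, the region integral is -1/(8·π) + √(3)/(8·π) + 1/8 and the full one is 1/2.
This works out to P = (-1 + √(3) + π)/(4·π).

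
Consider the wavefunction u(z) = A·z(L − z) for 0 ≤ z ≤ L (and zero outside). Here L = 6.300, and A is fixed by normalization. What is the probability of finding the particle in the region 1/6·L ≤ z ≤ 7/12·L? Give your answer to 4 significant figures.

|u|² is the probability density, so P = ∫_{1/6·L}^{7/12·L} |u|² dz.
With A² fixed by ∫|u|² = 1, i.e. A² = (L^5/30)^(−1), substitute and integrate.
In terms of t = z/L (A² and the length scale cancel between numerator and denominator), P = [∫_{1/6}^{7/12} t^2·(1 - t)^2 dt] / [∫_{0}^{1} t^2·(1 - t)^2 dt].
With ∫ t^2·(1 - t)^2 dt = t^3·(6·t^2 - 15·t + 10)/30 + C, the region integral is ≈ 0.0205962 and the full one is 1/30.
Evaluating gives P = 0.61789.

P ≈ 0.6179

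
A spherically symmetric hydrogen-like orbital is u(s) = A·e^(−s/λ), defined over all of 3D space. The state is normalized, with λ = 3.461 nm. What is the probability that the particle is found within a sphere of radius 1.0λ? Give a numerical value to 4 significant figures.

Integrate the radial probability density 4πs²|u|² over s ≤ 1.0λ.
A² is fixed by ∫₀^∞ 4πs²|u|² ds = 1, i.e. A² = (π·λ^3)^(−1).
Let t = s/λ; then A², 4π and the length scale all cancel, so P = ∫_{0}^{1.0} t^2·e^(-2·t) dt ÷ ∫_{0}^{∞} t^2·e^(-2·t) dt.
With ∫ t^2·e^(-2·t) dt = -(2·t^2 + 2·t + 1)·e^(-2·t)/4 + C, the region integral is 1/4 - 5·e^(-2)/4 and the full one is 1/4.
The region integral divided by the full integral gives P = 0.32332.

P ≈ 0.3233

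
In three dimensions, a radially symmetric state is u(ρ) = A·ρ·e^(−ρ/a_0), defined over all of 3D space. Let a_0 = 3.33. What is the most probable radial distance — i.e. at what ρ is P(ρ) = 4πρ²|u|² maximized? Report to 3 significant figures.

ρ ≈ 6.66

The maximum of P(ρ) = 4πρ²|u|² occurs where its derivative vanishes.
This gives ρ = 2·a_0.
With a_0 = 3.33, the most probable radial distance is 6.660.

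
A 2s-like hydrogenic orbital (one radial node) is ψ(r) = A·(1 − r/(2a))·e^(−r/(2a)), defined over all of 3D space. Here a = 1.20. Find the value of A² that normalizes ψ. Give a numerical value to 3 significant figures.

Normalization requires ∫|ψ|² 4πr² dr = 1, integrated from 0 to ∞.
The angular integral contributes 4π, leaving ∫₀^∞ r²|ψ|² dr.
Using ∫₀^∞ rⁿ e^(−αr) dr = n!/αⁿ⁺¹, with ψ = A·(1 − r/(2a))·e^(−r/(2a)), the integral evaluates to A²·[8·π·a^3].
Hence A² = 1/[8·π·a^3].
Substituting a = 1.20 gives A² = 0.02303, so A = 0.1517.

A^2 ≈ 0.0230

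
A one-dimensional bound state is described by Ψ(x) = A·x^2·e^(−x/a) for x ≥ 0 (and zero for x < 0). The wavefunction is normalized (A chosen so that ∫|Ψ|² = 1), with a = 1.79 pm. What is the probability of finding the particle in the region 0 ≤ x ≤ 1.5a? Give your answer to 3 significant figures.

P = ∫_{0}^{1.5a} |Ψ(x)|² dx.
The normalization integral ∫|Ψ|²dx over the whole domain equals 3·a^5/4·A², and A² cancels in the ratio.
In terms of u = x/a (A² and the length scale cancel between numerator and denominator), P = [∫_{0}^{1.5} u^4·e^(-2·u) du] / [∫_{0}^{∞} u^4·e^(-2·u) du].
With ∫ u^4·e^(-2·u) du = -(u^4/2 + u^3 + 3·u^2/2 + 3·u/2 + 3/4)·e^(-2·u) + C, the region integral is 3/4 - 393·e^(-3)/32 and the full one is 3/4.
Evaluating gives P = 0.1847.

P ≈ 0.185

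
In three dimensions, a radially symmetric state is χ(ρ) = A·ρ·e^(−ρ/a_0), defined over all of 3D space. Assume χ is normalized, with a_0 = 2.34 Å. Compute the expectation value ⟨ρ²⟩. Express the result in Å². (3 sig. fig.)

⟨ρ^2⟩ ≈ 41.1 Å^2

The expectation value is the |χ|²-weighted average of ρ^2: ∫ ρ^2|χ|² 4πρ² dρ.
The ratio of the moment integral to the normalization integral gives ⟨ρ²⟩ = 15·a_0^2/2.
Putting a_0 = 2.34 gives 41.07.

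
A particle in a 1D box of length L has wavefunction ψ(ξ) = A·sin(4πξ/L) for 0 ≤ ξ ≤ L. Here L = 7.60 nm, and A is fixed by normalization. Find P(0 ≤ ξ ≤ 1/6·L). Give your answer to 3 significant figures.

|ψ|² is the probability density, so P = ∫_{0}^{1/6·L} |ψ|² dξ.
With A² fixed by ∫|ψ|² = 1, i.e. A² = (L/2)^(−1), substitute and integrate.
Let u = ξ/L; then A² and the length scale cancel, so P = ∫_{0}^{1/6} sin(4·π·u)^2 du ÷ ∫_{0}^{1} sin(4·π·u)^2 du.
Using ∫ sin(4·π·u)^2 du = u/2 - sin(4·π·u)·cos(4·π·u)/(8·π), the numerator is √(3)/(32·π) + 1/12 and the denominator is 1/2.
Taking the ratio, P = (√(3)/16 + π/6)/π.

P ≈ 0.201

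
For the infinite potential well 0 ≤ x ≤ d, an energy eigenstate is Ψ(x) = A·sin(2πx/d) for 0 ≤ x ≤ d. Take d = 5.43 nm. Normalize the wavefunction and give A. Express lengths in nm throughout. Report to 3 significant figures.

A ≈ 0.607 nm^(-1/2)

The normalization condition is ∫|Ψ|² dx = 1 from 0 to d.
Using sin²θ = (1 − cos 2θ)/2, carrying out the integral gives A² · d/2.
Hence A² = 1/[d/2].
Plugging in d = 5.43 yields A = 0.6069.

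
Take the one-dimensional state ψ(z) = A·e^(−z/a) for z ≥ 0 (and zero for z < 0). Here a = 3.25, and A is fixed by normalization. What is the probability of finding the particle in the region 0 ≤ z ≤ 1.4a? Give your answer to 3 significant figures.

P ≈ 0.939

The probability is P = ∫ |ψ|² dz over [0, 1.4a].
With A² fixed by ∫|ψ|² = 1, i.e. A² = (a/2)^(−1), substitute and integrate.
In terms of u = z/a (A² and the length scale cancel between numerator and denominator), P = [∫_{0}^{1.4} e^(-2·u) du] / [∫_{0}^{∞} e^(-2·u) du].
An antiderivative of e^(-2·u) is -e^(-2·u)/2; evaluating from 0 to 1.4 gives 1/2 - e^(-14/5)/2, while the full integral is 1/2.
Evaluating gives P = 0.9392.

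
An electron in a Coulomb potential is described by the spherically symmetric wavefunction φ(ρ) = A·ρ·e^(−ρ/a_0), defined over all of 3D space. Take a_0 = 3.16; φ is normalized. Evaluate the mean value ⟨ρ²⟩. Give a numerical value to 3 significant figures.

⟨ρ^2⟩ ≈ 74.9

⟨ρ²⟩ = ∫ ρ^2 |φ|² 4πρ² dρ over the full domain.
With ∫₀^∞ ρ^6 e^(−αρ) dρ = 6!/α^7, since the A² factors cancel between numerator and denominator, ⟨ρ²⟩ = 15·a_0^2/2.
Putting a_0 = 3.16 gives 74.89.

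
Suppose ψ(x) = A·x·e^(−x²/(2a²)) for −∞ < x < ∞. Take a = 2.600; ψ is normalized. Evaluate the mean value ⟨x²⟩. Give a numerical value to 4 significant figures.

⟨x^2⟩ ≈ 10.14

The expectation value is the |ψ|²-weighted average of x^2: ∫ x^2|ψ|² dx.
Since the A² factors cancel between numerator and denominator, ⟨x²⟩ = 3·a^2/2.
With a = 2.600, ⟨x^2⟩ = 10.140.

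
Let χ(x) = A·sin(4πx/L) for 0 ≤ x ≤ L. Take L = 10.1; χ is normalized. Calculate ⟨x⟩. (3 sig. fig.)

⟨x⟩ = ∫ x |χ|² dx over the full domain.
With ∫₀^L sin²(nπx/L) dx = L/2, the ratio of the moment integral to the normalization integral gives ⟨x⟩ = L/2.
Putting L = 10.1 gives 5.050.

⟨x⟩ ≈ 5.05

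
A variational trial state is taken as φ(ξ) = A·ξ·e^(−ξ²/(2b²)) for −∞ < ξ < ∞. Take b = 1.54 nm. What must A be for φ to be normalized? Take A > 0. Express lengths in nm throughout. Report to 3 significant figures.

A ≈ 0.556 nm^(-3/2)

Normalization requires ∫|φ|² dξ = 1, integrated from −∞ to ∞.
The integral (without the A² prefactor) comes out to √(π)·b^3/2.
So A² = (√(π)·b^3/2)^(−1).
With b = 1.54: A² = 0.3090 and A = 0.5558.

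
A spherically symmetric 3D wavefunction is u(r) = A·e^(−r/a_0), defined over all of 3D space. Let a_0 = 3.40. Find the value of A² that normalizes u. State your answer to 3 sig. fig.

A^2 ≈ 0.00810

Normalization requires ∫|u|² 4πr² dr = 1, integrated from 0 to ∞.
In 3D with spherical symmetry the volume element is 4πr² dr.
Recall ∫₀^∞ r^m e^(−r/β) dr = m!·β^(m+1), carrying out the integral gives A² · π·a_0^3.
Hence A² = 1/[π·a_0^3].
Substituting a_0 = 3.40 gives A² = 0.008099, so A = 0.08999.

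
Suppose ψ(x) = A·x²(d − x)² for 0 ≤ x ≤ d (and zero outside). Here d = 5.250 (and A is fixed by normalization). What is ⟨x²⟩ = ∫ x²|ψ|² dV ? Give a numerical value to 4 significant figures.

By definition ⟨x²⟩ = ∫ x^2 |ψ(x)|² dx.
Expanding the polynomial and integrating term by term, the ratio of the moment integral to the normalization integral gives ⟨x²⟩ = 3·d^2/11.
Putting d = 5.250 gives 7.5170.

⟨x^2⟩ ≈ 7.517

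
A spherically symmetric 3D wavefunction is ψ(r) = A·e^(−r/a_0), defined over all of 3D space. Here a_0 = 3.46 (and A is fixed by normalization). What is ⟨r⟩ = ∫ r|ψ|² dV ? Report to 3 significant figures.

The expectation value is the |ψ|²-weighted average of r: ∫ r|ψ|² 4πr² dr.
Since the A² factors cancel between numerator and denominator, ⟨r⟩ = 3·a_0/2.
Putting a_0 = 3.46 gives 5.190.

⟨r⟩ ≈ 5.19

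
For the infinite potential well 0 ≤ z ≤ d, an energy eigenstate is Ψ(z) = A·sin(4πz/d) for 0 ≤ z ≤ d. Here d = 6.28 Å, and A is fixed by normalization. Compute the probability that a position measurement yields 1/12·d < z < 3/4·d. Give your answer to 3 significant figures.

P ≈ 0.701

The probability is P = ∫ |Ψ|² dz over [1/12·d, 3/4·d].
The normalization integral ∫|Ψ|²dz over the whole domain equals d/2·A², and A² cancels in the ratio.
Let u = z/d; then A² and the length scale cancel, so P = ∫_{1/12}^{3/4} sin(4·π·u)^2 du ÷ ∫_{0}^{1} sin(4·π·u)^2 du.
With ∫ sin(4·π·u)^2 du = u/2 - sin(4·π·u)·cos(4·π·u)/(8·π) + C, the region integral is √(3)/(32·π) + 1/3 and the full one is 1/2.
Taking the ratio, P = √(3)/(16·π) + 2/3.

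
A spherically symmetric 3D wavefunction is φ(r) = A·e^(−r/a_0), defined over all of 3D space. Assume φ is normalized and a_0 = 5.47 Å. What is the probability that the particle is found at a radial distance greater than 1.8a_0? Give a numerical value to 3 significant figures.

P ≈ 0.303

Integrate the radial probability density 4πr²|φ|² over r > 1.8a_0.
A² is fixed by ∫₀^∞ 4πr²|φ|² dr = 1, i.e. A² = (π·a_0^3)^(−1).
Let u = r/a_0; then A², 4π and the length scale all cancel, so P = ∫_{1.8}^{∞} u^2·e^(-2·u) du ÷ ∫_{0}^{∞} u^2·e^(-2·u) du.
With ∫ u^2·e^(-2·u) du = -(2·u^2 + 2·u + 1)·e^(-2·u)/4 + C, the region integral is 277·e^(-18/5)/100 and the full one is 1/4.
Taking the ratio yields P = 0.3027.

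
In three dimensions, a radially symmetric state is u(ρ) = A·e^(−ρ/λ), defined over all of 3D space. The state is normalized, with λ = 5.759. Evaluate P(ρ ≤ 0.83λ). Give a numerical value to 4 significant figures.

P = ∫ |u|² 4πρ² dρ over ρ ≤ 0.83λ.
Normalization gives A² = 1/(π·λ^3).
Substituting t = ρ/λ, A², 4π and the length scale all cancel in the ratio: P = ∫_{0}^{0.83} t^2·e^(-2·t) dt / ∫_{0}^{∞} t^2·e^(-2·t) dt.
With ∫ t^2·e^(-2·t) dt = -(2·t^2 + 2·t + 1)·e^(-2·t)/4 + C, the region integral is ≈ 0.0580642 and the full one is 1/4.
This evaluates to P = 0.23226.

P ≈ 0.2323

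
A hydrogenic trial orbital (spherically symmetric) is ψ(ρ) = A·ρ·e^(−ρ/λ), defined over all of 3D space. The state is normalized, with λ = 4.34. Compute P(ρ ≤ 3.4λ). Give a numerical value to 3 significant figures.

P ≈ 0.808

Integrate the radial probability density 4πρ²|ψ|² over ρ ≤ 3.4λ.
The full normalization integral is A²·[3·π·λ^5] = 1, fixing A².
Let u = ρ/λ; then A², 4π and the length scale all cancel, so P = ∫_{0}^{3.4} u^4·e^(-2·u) du ÷ ∫_{0}^{∞} u^4·e^(-2·u) du.
With ∫ u^4·e^(-2·u) du = -(u^4/2 + u^3 + 3·u^2/2 + 3·u/2 + 3/4)·e^(-2·u) + C, the region integral is ≈ 0.60598 and the full one is 3/4.
This evaluates to P = 0.8080.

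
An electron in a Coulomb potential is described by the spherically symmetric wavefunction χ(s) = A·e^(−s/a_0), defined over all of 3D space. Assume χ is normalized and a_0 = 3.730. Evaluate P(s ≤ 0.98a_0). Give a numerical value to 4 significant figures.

P ≈ 0.3125

Integrate the radial probability density 4πs²|χ|² over s ≤ 0.98a_0.
A² is fixed by ∫₀^∞ 4πs²|χ|² ds = 1, i.e. A² = (π·a_0^3)^(−1).
Let u = s/a_0; then A², 4π and the length scale all cancel, so P = ∫_{0}^{0.98} u^2·e^(-2·u) du ÷ ∫_{0}^{∞} u^2·e^(-2·u) du.
An antiderivative of u^2·e^(-2·u) is -(2·u^2 + 2·u + 1)·e^(-2·u)/4; evaluating from 0 to 0.98 gives 1/4 - 6101·e^(-49/25)/5000, while the full integral is 1/4.
Taking the ratio yields P = 0.31250.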